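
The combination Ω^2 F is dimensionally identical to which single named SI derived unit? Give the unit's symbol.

H

Ω = V/A (resistance = voltage per current),
    = kg·m²·s⁻³·A⁻².
So Ω² = kg²·m⁴·s⁻⁶·A⁻⁴.
F = C/V (capacitance = charge per voltage),
    = A·s/(kg·m²·s⁻³·A⁻¹) (substituting C and V),
    = kg⁻¹·m⁻²·s⁴·A².
Combining: Ω²·F = (kg²·m⁴·s⁻⁶·A⁻⁴) · (kg⁻¹·m⁻²·s⁴·A²) = kg·m²·s⁻²·A⁻².
kg·m²·s⁻²·A⁻² is the base-SI form of the henry.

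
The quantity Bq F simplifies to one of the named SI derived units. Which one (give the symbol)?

S

Bq = 1/s = s⁻¹ (activity is decays per second).
F = C/V (capacitance = charge per voltage),
    = A·s/(kg·m²·s⁻³·A⁻¹) (substituting C and V),
    = kg⁻¹·m⁻²·s⁴·A².
Combining: Bq·F = s⁻¹ · (kg⁻¹·m⁻²·s⁴·A²) = kg⁻¹·m⁻²·s³·A².
kg⁻¹·m⁻²·s³·A² is the base-SI form of the siemens.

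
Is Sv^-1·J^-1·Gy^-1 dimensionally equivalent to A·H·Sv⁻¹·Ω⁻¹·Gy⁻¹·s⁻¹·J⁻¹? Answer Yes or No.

Left side:
  Sv = m²·s⁻².
  So Sv⁻¹ = m⁻²·s².
  J = kg·m²·s⁻².
  So J⁻¹ = kg⁻¹·m⁻²·s².
  Gy = m²·s⁻².
  So Gy⁻¹ = m⁻²·s².
  Combining: Sv⁻¹·J⁻¹·Gy⁻¹ = (m⁻²·s²) · (kg⁻¹·m⁻²·s²) · (m⁻²·s²) = kg⁻¹·m⁻⁶·s⁶.
Right side:
  H = Wb/A (inductance = flux per current),
      = kg·m²·s⁻²·A⁻².
  Sv = J/kg (equivalent dose = energy per mass),
      = m²·s⁻².
  So Sv⁻¹ = m⁻²·s².
  Ω = V/A (resistance = voltage per current),
      = kg·m²·s⁻³·A⁻².
  So Ω⁻¹ = kg⁻¹·m⁻²·s³·A².
  Gy = J/kg (absorbed dose = energy per mass),
      = m²·s⁻².
  So Gy⁻¹ = m⁻²·s².
  J = N·m (work = force × distance),
      = kg·m²·s⁻².
  So J⁻¹ = kg⁻¹·m⁻²·s².
  Combining: A·H·Sv⁻¹·Ω⁻¹·Gy⁻¹·s⁻¹·J⁻¹ = A · (kg·m²·s⁻²·A⁻²) · (m⁻²·s²) · (kg⁻¹·m⁻²·s³·A²) · (m⁻²·s²) · s⁻¹ · (kg⁻¹·m⁻²·s²) = kg⁻¹·m⁻⁶·s⁶·A.
Left is kg⁻¹·m⁻⁶·s⁶; right is kg⁻¹·m⁻⁶·s⁶·A — different.

No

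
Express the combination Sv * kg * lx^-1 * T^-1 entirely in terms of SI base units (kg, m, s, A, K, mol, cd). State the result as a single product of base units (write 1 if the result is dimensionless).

Sv = J/kg (equivalent dose = energy per mass),
    = m²·s⁻².
lx = lm/m² (illuminance = luminous flux per area),
    = m⁻²·cd.
So lx⁻¹ = m²·cd⁻¹.
T = Wb/m² (flux density = flux per area),
    = kg·s⁻²·A⁻¹.
So T⁻¹ = kg⁻¹·s²·A.
Combining: Sv·kg·lx⁻¹·T⁻¹ = (m²·s⁻²) · kg · (m²·cd⁻¹) · (kg⁻¹·s²·A) = m⁴·A·cd⁻¹.

m⁴·A·cd⁻¹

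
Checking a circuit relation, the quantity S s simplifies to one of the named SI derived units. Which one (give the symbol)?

F

S = 1/Ω (conductance is reciprocal resistance),
    = kg⁻¹·m⁻²·s³·A².
Combining: S·s = (kg⁻¹·m⁻²·s³·A²) · s = kg⁻¹·m⁻²·s⁴·A².
kg⁻¹·m⁻²·s⁴·A² is the base-SI form of the farad.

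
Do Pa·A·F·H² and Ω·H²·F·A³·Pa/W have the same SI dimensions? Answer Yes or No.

Yes

Left side:
  Pa = N/m² (pressure = force per area),
      = kg·m⁻¹·s⁻².
  F = C/V (capacitance = charge per voltage),
      = A·s/(kg·m²·s⁻³·A⁻¹) (substituting C and V),
      = kg⁻¹·m⁻²·s⁴·A².
  H = Wb/A (inductance = flux per current),
      = kg·m²·s⁻²·A⁻².
  So H² = kg²·m⁴·s⁻⁴·A⁻⁴.
  Combining: Pa·A·F·H² = (kg·m⁻¹·s⁻²) · A · (kg⁻¹·m⁻²·s⁴·A²) · (kg²·m⁴·s⁻⁴·A⁻⁴) = kg²·m·s⁻²·A⁻¹.
Right side:
  Ω = kg·m²·s⁻³·A⁻².
  W = kg·m²·s⁻³.
  So W⁻¹ = kg⁻¹·m⁻²·s³.
  H = kg·m²·s⁻²·A⁻².
  So H² = kg²·m⁴·s⁻⁴·A⁻⁴.
  F = kg⁻¹·m⁻²·s⁴·A².
  Pa = kg·m⁻¹·s⁻².
  Combining: Ω·W⁻¹·H²·F·A³·Pa = (kg·m²·s⁻³·A⁻²) · (kg⁻¹·m⁻²·s³) · (kg²·m⁴·s⁻⁴·A⁻⁴) · (kg⁻¹·m⁻²·s⁴·A²) · A³ · (kg·m⁻¹·s⁻²) = kg²·m·s⁻²·A⁻¹.
Both reduce to kg²·m·s⁻²·A⁻¹.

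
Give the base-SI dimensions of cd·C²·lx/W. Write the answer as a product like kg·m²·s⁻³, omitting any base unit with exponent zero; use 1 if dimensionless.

C = A·s = s·A (charge = current × time).
So C² = s²·A².
W = J/s (power = energy per time),
    = kg·m²·s⁻³.
So W⁻¹ = kg⁻¹·m⁻²·s³.
lx = lm/m² (illuminance = luminous flux per area),
    = m⁻²·cd.
Combining: cd·C²·W⁻¹·lx = cd · (s²·A²) · (kg⁻¹·m⁻²·s³) · (m⁻²·cd) = kg⁻¹·m⁻⁴·s⁵·A²·cd².

kg⁻¹·m⁻⁴·s⁵·A²·cd²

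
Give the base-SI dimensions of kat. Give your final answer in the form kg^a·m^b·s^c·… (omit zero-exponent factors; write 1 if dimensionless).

s⁻¹·mol

kat = mol/s = s⁻¹·mol (catalytic activity).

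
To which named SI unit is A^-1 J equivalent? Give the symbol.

Wb

J = N·m (work = force × distance),
    = kg·m²·s⁻².
Combining: A⁻¹·J = A⁻¹ · (kg·m²·s⁻²) = kg·m²·s⁻²·A⁻¹.
kg·m²·s⁻²·A⁻¹ is the base-SI form of the weber.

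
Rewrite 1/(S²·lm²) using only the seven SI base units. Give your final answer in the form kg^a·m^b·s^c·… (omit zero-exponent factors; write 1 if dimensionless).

kg²·m⁴·s⁻⁶·A⁻⁴·cd⁻²

S = 1/Ω (conductance is reciprocal resistance),
    = kg⁻¹·m⁻²·s³·A².
So S⁻² = kg²·m⁴·s⁻⁶·A⁻⁴.
lm = cd·sr = cd (luminous flux; sr is dimensionless).
So lm⁻² = cd⁻².
Combining: S⁻²·lm⁻² = (kg²·m⁴·s⁻⁶·A⁻⁴) · cd⁻² = kg²·m⁴·s⁻⁶·A⁻⁴·cd⁻².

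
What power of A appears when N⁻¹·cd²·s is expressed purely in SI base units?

0

N = kg·m·s⁻².
So N⁻¹ = kg⁻¹·m⁻¹·s².
Combining: N⁻¹·cd²·s = (kg⁻¹·m⁻¹·s²) · cd² · s = kg⁻¹·m⁻¹·s³·cd².
The exponent of A is 0.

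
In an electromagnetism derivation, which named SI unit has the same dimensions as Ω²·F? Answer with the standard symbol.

H

Ω = V/A (resistance = voltage per current),
    = kg·m²·s⁻³·A⁻².
So Ω² = kg²·m⁴·s⁻⁶·A⁻⁴.
F = C/V (capacitance = charge per voltage),
    = A·s/(kg·m²·s⁻³·A⁻¹) (substituting C and V),
    = kg⁻¹·m⁻²·s⁴·A².
Combining: Ω²·F = (kg²·m⁴·s⁻⁶·A⁻⁴) · (kg⁻¹·m⁻²·s⁴·A²) = kg·m²·s⁻²·A⁻².
kg·m²·s⁻²·A⁻² is the base-SI form of the henry.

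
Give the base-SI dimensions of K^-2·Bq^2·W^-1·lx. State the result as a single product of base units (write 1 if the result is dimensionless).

Bq = s⁻¹.
So Bq² = s⁻².
W = kg·m²·s⁻³.
So W⁻¹ = kg⁻¹·m⁻²·s³.
lx = m⁻²·cd.
Combining: K⁻²·Bq²·W⁻¹·lx = K⁻² · s⁻² · (kg⁻¹·m⁻²·s³) · (m⁻²·cd) = kg⁻¹·m⁻⁴·s·K⁻²·cd.

kg⁻¹·m⁻⁴·s·K⁻²·cd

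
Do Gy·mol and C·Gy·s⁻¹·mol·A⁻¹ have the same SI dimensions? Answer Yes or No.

Left side:
  Gy = J/kg (absorbed dose = energy per mass),
      = m²·s⁻².
  Combining: Gy·mol = (m²·s⁻²) · mol = m²·s⁻²·mol.
Right side:
  C = A·s = s·A (charge = current × time).
  Gy = J/kg (absorbed dose = energy per mass),
      = m²·s⁻².
  Combining: C·Gy·s⁻¹·mol·A⁻¹ = (s·A) · (m²·s⁻²) · s⁻¹ · mol · A⁻¹ = m²·s⁻²·mol.
Both reduce to m²·s⁻²·mol.

Yes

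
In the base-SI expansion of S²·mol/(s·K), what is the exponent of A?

S = 1/Ω (conductance is reciprocal resistance),
    = kg⁻¹·m⁻²·s³·A².
So S² = kg⁻²·m⁻⁴·s⁶·A⁴.
Combining: s⁻¹·S²·mol·K⁻¹ = s⁻¹ · (kg⁻²·m⁻⁴·s⁶·A⁴) · mol · K⁻¹ = kg⁻²·m⁻⁴·s⁵·A⁴·K⁻¹·mol.
The exponent of A is 4.

4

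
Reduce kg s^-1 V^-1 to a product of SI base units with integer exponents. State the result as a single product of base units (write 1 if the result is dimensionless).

m⁻²·s²·A

V = kg·m²·s⁻³·A⁻¹.
So V⁻¹ = kg⁻¹·m⁻²·s³·A.
Combining: kg·s⁻¹·V⁻¹ = kg · s⁻¹ · (kg⁻¹·m⁻²·s³·A) = m⁻²·s²·A.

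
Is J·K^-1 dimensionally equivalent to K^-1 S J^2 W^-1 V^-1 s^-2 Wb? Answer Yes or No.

No

Left side:
  J = N·m (work = force × distance),
      = kg·m²·s⁻².
  Combining: J·K⁻¹ = (kg·m²·s⁻²) · K⁻¹ = kg·m²·s⁻²·K⁻¹.
Right side:
  S = kg⁻¹·m⁻²·s³·A².
  J = kg·m²·s⁻².
  So J² = kg²·m⁴·s⁻⁴.
  W = kg·m²·s⁻³.
  So W⁻¹ = kg⁻¹·m⁻²·s³.
  V = kg·m²·s⁻³·A⁻¹.
  So V⁻¹ = kg⁻¹·m⁻²·s³·A.
  Wb = kg·m²·s⁻²·A⁻¹.
  Combining: K⁻¹·S·J²·W⁻¹·V⁻¹·s⁻²·Wb = K⁻¹ · (kg⁻¹·m⁻²·s³·A²) · (kg²·m⁴·s⁻⁴) · (kg⁻¹·m⁻²·s³) · (kg⁻¹·m⁻²·s³·A) · s⁻² · (kg·m²·s⁻²·A⁻¹) = s·A²·K⁻¹.
Left is kg·m²·s⁻²·K⁻¹; right is s·A²·K⁻¹ — different.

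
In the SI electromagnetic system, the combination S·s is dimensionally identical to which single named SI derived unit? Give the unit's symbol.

F

S = 1/Ω (conductance is reciprocal resistance),
    = kg⁻¹·m⁻²·s³·A².
Combining: S·s = (kg⁻¹·m⁻²·s³·A²) · s = kg⁻¹·m⁻²·s⁴·A².
kg⁻¹·m⁻²·s⁴·A² is the base-SI form of the farad.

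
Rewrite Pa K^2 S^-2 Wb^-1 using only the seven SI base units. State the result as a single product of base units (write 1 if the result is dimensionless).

kg²·m·s⁻⁶·A⁻³·K²

Pa = kg·m⁻¹·s⁻².
S = kg⁻¹·m⁻²·s³·A².
So S⁻² = kg²·m⁴·s⁻⁶·A⁻⁴.
Wb = kg·m²·s⁻²·A⁻¹.
So Wb⁻¹ = kg⁻¹·m⁻²·s²·A.
Combining: Pa·K²·S⁻²·Wb⁻¹ = (kg·m⁻¹·s⁻²) · K² · (kg²·m⁴·s⁻⁶·A⁻⁴) · (kg⁻¹·m⁻²·s²·A) = kg²·m·s⁻⁶·A⁻³·K².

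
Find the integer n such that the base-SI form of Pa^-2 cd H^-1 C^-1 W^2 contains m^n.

Pa = N/m² (pressure = force per area),
    = kg·m⁻¹·s⁻².
So Pa⁻² = kg⁻²·m²·s⁴.
H = Wb/A (inductance = flux per current),
    = kg·m²·s⁻²·A⁻².
So H⁻¹ = kg⁻¹·m⁻²·s²·A².
C = A·s = s·A (charge = current × time).
So C⁻¹ = s⁻¹·A⁻¹.
W = J/s (power = energy per time),
    = kg·m²·s⁻³.
So W² = kg²·m⁴·s⁻⁶.
Combining: Pa⁻²·cd·H⁻¹·C⁻¹·W² = (kg⁻²·m²·s⁴) · cd · (kg⁻¹·m⁻²·s²·A²) · (s⁻¹·A⁻¹) · (kg²·m⁴·s⁻⁶) = kg⁻¹·m⁴·s⁻¹·A·cd.
The exponent of m is 4.

4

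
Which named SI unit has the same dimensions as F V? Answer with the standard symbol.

F = C/V (capacitance = charge per voltage),
    = A·s/(kg·m²·s⁻³·A⁻¹) (substituting C and V),
    = kg⁻¹·m⁻²·s⁴·A².
V = W/A (potential = power per current),
    = kg·m²·s⁻³·A⁻¹.
Combining: F·V = (kg⁻¹·m⁻²·s⁴·A²) · (kg·m²·s⁻³·A⁻¹) = s·A.
s·A is the base-SI form of the coulomb.

C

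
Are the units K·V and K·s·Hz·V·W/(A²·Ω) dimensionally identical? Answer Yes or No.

Yes

Left side:
  V = W/A (potential = power per current),
      = kg·m²·s⁻³·A⁻¹.
  Combining: K·V = K · (kg·m²·s⁻³·A⁻¹) = kg·m²·s⁻³·A⁻¹·K.
Right side:
  Hz = 1/s = s⁻¹ (frequency is cycles per second).
  V = W/A (potential = power per current),
      = kg·m²·s⁻³·A⁻¹.
  W = J/s (power = energy per time),
      = kg·m²·s⁻³.
  Ω = V/A (resistance = voltage per current),
      = kg·m²·s⁻³·A⁻².
  So Ω⁻¹ = kg⁻¹·m⁻²·s³·A².
  Combining: K·s·A⁻²·Hz·V·W·Ω⁻¹ = K · s · A⁻² · s⁻¹ · (kg·m²·s⁻³·A⁻¹) · (kg·m²·s⁻³) · (kg⁻¹·m⁻²·s³·A²) = kg·m²·s⁻³·A⁻¹·K.
Both reduce to kg·m²·s⁻³·A⁻¹·K.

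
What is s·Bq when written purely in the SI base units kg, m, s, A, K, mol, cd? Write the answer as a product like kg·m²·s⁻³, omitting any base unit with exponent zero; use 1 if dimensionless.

Bq = s⁻¹.
Combining: s·Bq = s · s⁻¹ = 1.

1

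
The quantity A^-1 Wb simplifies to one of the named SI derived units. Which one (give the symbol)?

Wb = kg·m²·s⁻²·A⁻¹.
Combining: A⁻¹·Wb = A⁻¹ · (kg·m²·s⁻²·A⁻¹) = kg·m²·s⁻²·A⁻².
kg·m²·s⁻²·A⁻² is the base-SI form of the henry.

H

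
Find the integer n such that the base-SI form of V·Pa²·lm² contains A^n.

V = W/A (potential = power per current),
    = kg·m²·s⁻³·A⁻¹.
Pa = N/m² (pressure = force per area),
    = kg·m⁻¹·s⁻².
So Pa² = kg²·m⁻²·s⁻⁴.
lm = cd·sr = cd (luminous flux; sr is dimensionless).
So lm² = cd².
Combining: V·Pa²·lm² = (kg·m²·s⁻³·A⁻¹) · (kg²·m⁻²·s⁻⁴) · cd² = kg³·s⁻⁷·A⁻¹·cd².
The exponent of A is -1.

-1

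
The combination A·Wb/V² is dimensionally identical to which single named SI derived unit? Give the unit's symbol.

V = W/A (potential = power per current),
    = kg·m²·s⁻³·A⁻¹.
So V⁻² = kg⁻²·m⁻⁴·s⁶·A².
Wb = V·s (flux: a volt is a weber per second),
    = kg·m²·s⁻²·A⁻¹.
Combining: A·V⁻²·Wb = A · (kg⁻²·m⁻⁴·s⁶·A²) · (kg·m²·s⁻²·A⁻¹) = kg⁻¹·m⁻²·s⁴·A².
kg⁻¹·m⁻²·s⁴·A² is the base-SI form of the farad.

F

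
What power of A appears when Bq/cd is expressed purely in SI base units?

Bq = s⁻¹.
Combining: cd⁻¹·Bq = cd⁻¹ · s⁻¹ = s⁻¹·cd⁻¹.
The exponent of A is 0.

0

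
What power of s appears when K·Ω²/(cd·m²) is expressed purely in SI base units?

-6

Ω = kg·m²·s⁻³·A⁻².
So Ω² = kg²·m⁴·s⁻⁶·A⁻⁴.
Combining: cd⁻¹·K·Ω²·m⁻² = cd⁻¹ · K · (kg²·m⁴·s⁻⁶·A⁻⁴) · m⁻² = kg²·m²·s⁻⁶·A⁻⁴·K·cd⁻¹.
The exponent of s is -6.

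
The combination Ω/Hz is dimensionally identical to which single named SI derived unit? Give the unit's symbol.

Hz = s⁻¹.
So Hz⁻¹ = s.
Ω = kg·m²·s⁻³·A⁻².
Combining: Hz⁻¹·Ω = s · (kg·m²·s⁻³·A⁻²) = kg·m²·s⁻²·A⁻².
kg·m²·s⁻²·A⁻² is the base-SI form of the henry.

H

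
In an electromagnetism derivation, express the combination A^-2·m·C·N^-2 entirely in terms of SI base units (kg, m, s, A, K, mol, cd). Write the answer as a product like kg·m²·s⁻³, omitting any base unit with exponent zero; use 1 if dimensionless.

kg⁻²·m⁻¹·s⁵·A⁻¹

C = A·s = s·A (charge = current × time).
N = kg·m/s² = kg·m·s⁻² (force = mass × acceleration).
So N⁻² = kg⁻²·m⁻²·s⁴.
Combining: A⁻²·m·C·N⁻² = A⁻² · m · (s·A) · (kg⁻²·m⁻²·s⁴) = kg⁻²·m⁻¹·s⁵·A⁻¹.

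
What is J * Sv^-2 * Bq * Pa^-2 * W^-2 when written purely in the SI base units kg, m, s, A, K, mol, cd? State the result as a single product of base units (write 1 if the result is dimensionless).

kg⁻³·m⁻⁴·s¹¹

J = kg·m²·s⁻².
Sv = m²·s⁻².
So Sv⁻² = m⁻⁴·s⁴.
Bq = s⁻¹.
Pa = kg·m⁻¹·s⁻².
So Pa⁻² = kg⁻²·m²·s⁴.
W = kg·m²·s⁻³.
So W⁻² = kg⁻²·m⁻⁴·s⁶.
Combining: J·Sv⁻²·Bq·Pa⁻²·W⁻² = (kg·m²·s⁻²) · (m⁻⁴·s⁴) · s⁻¹ · (kg⁻²·m²·s⁴) · (kg⁻²·m⁻⁴·s⁶) = kg⁻³·m⁻⁴·s¹¹.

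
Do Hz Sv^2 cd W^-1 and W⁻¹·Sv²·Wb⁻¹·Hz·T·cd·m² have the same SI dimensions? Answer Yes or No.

Left side:
  Hz = 1/s = s⁻¹ (frequency is cycles per second).
  Sv = J/kg (equivalent dose = energy per mass),
      = m²·s⁻².
  So Sv² = m⁴·s⁻⁴.
  W = J/s (power = energy per time),
      = kg·m²·s⁻³.
  So W⁻¹ = kg⁻¹·m⁻²·s³.
  Combining: Hz·Sv²·cd·W⁻¹ = s⁻¹ · (m⁴·s⁻⁴) · cd · (kg⁻¹·m⁻²·s³) = kg⁻¹·m²·s⁻²·cd.
Right side:
  W = kg·m²·s⁻³.
  So W⁻¹ = kg⁻¹·m⁻²·s³.
  Sv = m²·s⁻².
  So Sv² = m⁴·s⁻⁴.
  Wb = kg·m²·s⁻²·A⁻¹.
  So Wb⁻¹ = kg⁻¹·m⁻²·s²·A.
  Hz = s⁻¹.
  T = kg·s⁻²·A⁻¹.
  Combining: W⁻¹·Sv²·Wb⁻¹·Hz·T·cd·m² = (kg⁻¹·m⁻²·s³) · (m⁴·s⁻⁴) · (kg⁻¹·m⁻²·s²·A) · s⁻¹ · (kg·s⁻²·A⁻¹) · cd · m² = kg⁻¹·m²·s⁻²·cd.
Both reduce to kg⁻¹·m²·s⁻²·cd.

Yes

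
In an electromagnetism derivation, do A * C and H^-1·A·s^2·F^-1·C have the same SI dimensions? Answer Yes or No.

Left side:
  C = A·s = s·A (charge = current × time).
  Combining: A·C = A · (s·A) = s·A².
Right side:
  H = Wb/A (inductance = flux per current),
      = kg·m²·s⁻²·A⁻².
  So H⁻¹ = kg⁻¹·m⁻²·s²·A².
  F = C/V (capacitance = charge per voltage),
      = A·s/(kg·m²·s⁻³·A⁻¹) (substituting C and V),
      = kg⁻¹·m⁻²·s⁴·A².
  So F⁻¹ = kg·m²·s⁻⁴·A⁻².
  C = A·s = s·A (charge = current × time).
  Combining: H⁻¹·A·s²·F⁻¹·C = (kg⁻¹·m⁻²·s²·A²) · A · s² · (kg·m²·s⁻⁴·A⁻²) · (s·A) = s·A².
Both reduce to s·A².

Yes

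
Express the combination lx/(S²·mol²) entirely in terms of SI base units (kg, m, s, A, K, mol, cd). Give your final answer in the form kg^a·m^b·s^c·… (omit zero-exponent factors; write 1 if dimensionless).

lx = lm/m² (illuminance = luminous flux per area),
    = m⁻²·cd.
S = 1/Ω (conductance is reciprocal resistance),
    = kg⁻¹·m⁻²·s³·A².
So S⁻² = kg²·m⁴·s⁻⁶·A⁻⁴.
Combining: lx·S⁻²·mol⁻² = (m⁻²·cd) · (kg²·m⁴·s⁻⁶·A⁻⁴) · mol⁻² = kg²·m²·s⁻⁶·A⁻⁴·mol⁻²·cd.

kg²·m²·s⁻⁶·A⁻⁴·mol⁻²·cd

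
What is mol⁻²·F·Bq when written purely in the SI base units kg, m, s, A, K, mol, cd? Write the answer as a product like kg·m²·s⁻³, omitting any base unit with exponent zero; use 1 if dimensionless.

kg⁻¹·m⁻²·s³·A²·mol⁻²

F = kg⁻¹·m⁻²·s⁴·A².
Bq = s⁻¹.
Combining: mol⁻²·F·Bq = mol⁻² · (kg⁻¹·m⁻²·s⁴·A²) · s⁻¹ = kg⁻¹·m⁻²·s³·A²·mol⁻².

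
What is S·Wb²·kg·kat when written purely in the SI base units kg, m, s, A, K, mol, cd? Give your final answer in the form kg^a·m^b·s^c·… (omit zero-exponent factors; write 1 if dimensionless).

kg²·m²·s⁻²·mol

S = 1/Ω (conductance is reciprocal resistance),
    = kg⁻¹·m⁻²·s³·A².
Wb = V·s (flux: a volt is a weber per second),
    = kg·m²·s⁻²·A⁻¹.
So Wb² = kg²·m⁴·s⁻⁴·A⁻².
kat = mol/s = s⁻¹·mol (catalytic activity).
Combining: S·Wb²·kg·kat = (kg⁻¹·m⁻²·s³·A²) · (kg²·m⁴·s⁻⁴·A⁻²) · kg · (s⁻¹·mol) = kg²·m²·s⁻²·mol.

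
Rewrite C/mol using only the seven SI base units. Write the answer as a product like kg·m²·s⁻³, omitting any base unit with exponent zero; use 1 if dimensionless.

s·A·mol⁻¹

C = A·s = s·A (charge = current × time).
Combining: mol⁻¹·C = mol⁻¹ · (s·A) = s·A·mol⁻¹.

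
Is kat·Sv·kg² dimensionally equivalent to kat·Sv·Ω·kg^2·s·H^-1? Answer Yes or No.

Yes

Left side:
  kat = mol/s = s⁻¹·mol (catalytic activity).
  Sv = J/kg (equivalent dose = energy per mass),
      = m²·s⁻².
  Combining: kat·Sv·kg² = (s⁻¹·mol) · (m²·s⁻²) · kg² = kg²·m²·s⁻³·mol.
Right side:
  kat = s⁻¹·mol.
  Sv = m²·s⁻².
  Ω = kg·m²·s⁻³·A⁻².
  H = kg·m²·s⁻²·A⁻².
  So H⁻¹ = kg⁻¹·m⁻²·s²·A².
  Combining: kat·Sv·Ω·kg²·s·H⁻¹ = (s⁻¹·mol) · (m²·s⁻²) · (kg·m²·s⁻³·A⁻²) · kg² · s · (kg⁻¹·m⁻²·s²·A²) = kg²·m²·s⁻³·mol.
Both reduce to kg²·m²·s⁻³·mol.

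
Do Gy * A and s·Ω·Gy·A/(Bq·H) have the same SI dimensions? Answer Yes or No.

No

Left side:
  Gy = m²·s⁻².
  Combining: Gy·A = (m²·s⁻²) · A = m²·s⁻²·A.
Right side:
  Bq = 1/s = s⁻¹ (activity is decays per second).
  So Bq⁻¹ = s.
  H = Wb/A (inductance = flux per current),
      = kg·m²·s⁻²·A⁻².
  So H⁻¹ = kg⁻¹·m⁻²·s²·A².
  Ω = V/A (resistance = voltage per current),
      = kg·m²·s⁻³·A⁻².
  Gy = J/kg (absorbed dose = energy per mass),
      = m²·s⁻².
  Combining: Bq⁻¹·H⁻¹·s·Ω·Gy·A = s · (kg⁻¹·m⁻²·s²·A²) · s · (kg·m²·s⁻³·A⁻²) · (m²·s⁻²) · A = m²·s⁻¹·A.
Left is m²·s⁻²·A; right is m²·s⁻¹·A — different.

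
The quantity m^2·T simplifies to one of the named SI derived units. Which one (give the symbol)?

T = Wb/m² (flux density = flux per area),
    = kg·s⁻²·A⁻¹.
Combining: m²·T = m² · (kg·s⁻²·A⁻¹) = kg·m²·s⁻²·A⁻¹.
kg·m²·s⁻²·A⁻¹ is the base-SI form of the weber.

Wb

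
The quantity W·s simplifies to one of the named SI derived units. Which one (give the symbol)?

W = J/s (power = energy per time),
    = kg·m²·s⁻³.
Combining: W·s = (kg·m²·s⁻³) · s = kg·m²·s⁻².
kg·m²·s⁻² is the base-SI form of the joule.

J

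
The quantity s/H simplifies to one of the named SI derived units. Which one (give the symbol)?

H = Wb/A (inductance = flux per current),
    = kg·m²·s⁻²·A⁻².
So H⁻¹ = kg⁻¹·m⁻²·s²·A².
Combining: s·H⁻¹ = s · (kg⁻¹·m⁻²·s²·A²) = kg⁻¹·m⁻²·s³·A².
kg⁻¹·m⁻²·s³·A² is the base-SI form of the siemens.

S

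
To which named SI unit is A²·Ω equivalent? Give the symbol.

W

Ω = kg·m²·s⁻³·A⁻².
Combining: A²·Ω = A² · (kg·m²·s⁻³·A⁻²) = kg·m²·s⁻³.
kg·m²·s⁻³ is the base-SI form of the watt.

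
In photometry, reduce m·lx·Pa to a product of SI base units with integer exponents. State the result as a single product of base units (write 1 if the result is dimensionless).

lx = m⁻²·cd.
Pa = kg·m⁻¹·s⁻².
Combining: m·lx·Pa = m · (m⁻²·cd) · (kg·m⁻¹·s⁻²) = kg·m⁻²·s⁻²·cd.

kg·m⁻²·s⁻²·cd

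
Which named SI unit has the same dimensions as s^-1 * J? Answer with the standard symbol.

J = N·m (work = force × distance),
    = kg·m²·s⁻².
Combining: s⁻¹·J = s⁻¹ · (kg·m²·s⁻²) = kg·m²·s⁻³.
kg·m²·s⁻³ is the base-SI form of the watt.

W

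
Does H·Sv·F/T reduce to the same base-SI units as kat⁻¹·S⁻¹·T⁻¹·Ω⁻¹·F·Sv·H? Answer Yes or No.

Left side:
  T = Wb/m² (flux density = flux per area),
      = kg·s⁻²·A⁻¹.
  So T⁻¹ = kg⁻¹·s²·A.
  H = Wb/A (inductance = flux per current),
      = kg·m²·s⁻²·A⁻².
  Sv = J/kg (equivalent dose = energy per mass),
      = m²·s⁻².
  F = C/V (capacitance = charge per voltage),
      = A·s/(kg·m²·s⁻³·A⁻¹) (substituting C and V),
      = kg⁻¹·m⁻²·s⁴·A².
  Combining: T⁻¹·H·Sv·F = (kg⁻¹·s²·A) · (kg·m²·s⁻²·A⁻²) · (m²·s⁻²) · (kg⁻¹·m⁻²·s⁴·A²) = kg⁻¹·m²·s²·A.
Right side:
  kat = s⁻¹·mol.
  So kat⁻¹ = s·mol⁻¹.
  S = kg⁻¹·m⁻²·s³·A².
  So S⁻¹ = kg·m²·s⁻³·A⁻².
  T = kg·s⁻²·A⁻¹.
  So T⁻¹ = kg⁻¹·s²·A.
  Ω = kg·m²·s⁻³·A⁻².
  So Ω⁻¹ = kg⁻¹·m⁻²·s³·A².
  F = kg⁻¹·m⁻²·s⁴·A².
  Sv = m²·s⁻².
  H = kg·m²·s⁻²·A⁻².
  Combining: kat⁻¹·S⁻¹·T⁻¹·Ω⁻¹·F·Sv·H = (s·mol⁻¹) · (kg·m²·s⁻³·A⁻²) · (kg⁻¹·s²·A) · (kg⁻¹·m⁻²·s³·A²) · (kg⁻¹·m⁻²·s⁴·A²) · (m²·s⁻²) · (kg·m²·s⁻²·A⁻²) = kg⁻¹·m²·s³·A·mol⁻¹.
Left is kg⁻¹·m²·s²·A; right is kg⁻¹·m²·s³·A·mol⁻¹ — different.

No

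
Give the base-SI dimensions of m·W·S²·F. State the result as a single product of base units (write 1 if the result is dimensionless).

W = J/s (power = energy per time),
    = kg·m²·s⁻³.
S = 1/Ω (conductance is reciprocal resistance),
    = kg⁻¹·m⁻²·s³·A².
So S² = kg⁻²·m⁻⁴·s⁶·A⁴.
F = C/V (capacitance = charge per voltage),
    = A·s/(kg·m²·s⁻³·A⁻¹) (substituting C and V),
    = kg⁻¹·m⁻²·s⁴·A².
Combining: m·W·S²·F = m · (kg·m²·s⁻³) · (kg⁻²·m⁻⁴·s⁶·A⁴) · (kg⁻¹·m⁻²·s⁴·A²) = kg⁻²·m⁻³·s⁷·A⁶.

kg⁻²·m⁻³·s⁷·A⁶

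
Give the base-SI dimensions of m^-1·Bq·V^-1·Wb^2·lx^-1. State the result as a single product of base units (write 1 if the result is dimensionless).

Bq = s⁻¹.
V = kg·m²·s⁻³·A⁻¹.
So V⁻¹ = kg⁻¹·m⁻²·s³·A.
Wb = kg·m²·s⁻²·A⁻¹.
So Wb² = kg²·m⁴·s⁻⁴·A⁻².
lx = m⁻²·cd.
So lx⁻¹ = m²·cd⁻¹.
Combining: m⁻¹·Bq·V⁻¹·Wb²·lx⁻¹ = m⁻¹ · s⁻¹ · (kg⁻¹·m⁻²·s³·A) · (kg²·m⁴·s⁻⁴·A⁻²) · (m²·cd⁻¹) = kg·m³·s⁻²·A⁻¹·cd⁻¹.

kg·m³·s⁻²·A⁻¹·cd⁻¹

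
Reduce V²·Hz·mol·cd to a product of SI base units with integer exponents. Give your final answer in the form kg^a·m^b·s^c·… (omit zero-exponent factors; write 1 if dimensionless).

V = kg·m²·s⁻³·A⁻¹.
So V² = kg²·m⁴·s⁻⁶·A⁻².
Hz = s⁻¹.
Combining: V²·Hz·mol·cd = (kg²·m⁴·s⁻⁶·A⁻²) · s⁻¹ · mol · cd = kg²·m⁴·s⁻⁷·A⁻²·mol·cd.

kg²·m⁴·s⁻⁷·A⁻²·mol·cd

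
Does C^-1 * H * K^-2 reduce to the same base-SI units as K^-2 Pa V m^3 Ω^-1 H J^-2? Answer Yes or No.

Left side:
  C = s·A.
  So C⁻¹ = s⁻¹·A⁻¹.
  H = kg·m²·s⁻²·A⁻².
  Combining: C⁻¹·H·K⁻² = (s⁻¹·A⁻¹) · (kg·m²·s⁻²·A⁻²) · K⁻² = kg·m²·s⁻³·A⁻³·K⁻².
Right side:
  Pa = N/m² (pressure = force per area),
      = kg·m⁻¹·s⁻².
  V = W/A (potential = power per current),
      = kg·m²·s⁻³·A⁻¹.
  Ω = V/A (resistance = voltage per current),
      = kg·m²·s⁻³·A⁻².
  So Ω⁻¹ = kg⁻¹·m⁻²·s³·A².
  H = Wb/A (inductance = flux per current),
      = kg·m²·s⁻²·A⁻².
  J = N·m (work = force × distance),
      = kg·m²·s⁻².
  So J⁻² = kg⁻²·m⁻⁴·s⁴.
  Combining: K⁻²·Pa·V·m³·Ω⁻¹·H·J⁻² = K⁻² · (kg·m⁻¹·s⁻²) · (kg·m²·s⁻³·A⁻¹) · m³ · (kg⁻¹·m⁻²·s³·A²) · (kg·m²·s⁻²·A⁻²) · (kg⁻²·m⁻⁴·s⁴) = A⁻¹·K⁻².
Left is kg·m²·s⁻³·A⁻³·K⁻²; right is A⁻¹·K⁻² — different.

No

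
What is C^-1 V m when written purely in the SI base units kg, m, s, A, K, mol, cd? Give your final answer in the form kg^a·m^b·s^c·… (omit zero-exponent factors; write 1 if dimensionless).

C = A·s = s·A (charge = current × time).
So C⁻¹ = s⁻¹·A⁻¹.
V = W/A (potential = power per current),
    = kg·m²·s⁻³·A⁻¹.
Combining: C⁻¹·V·m = (s⁻¹·A⁻¹) · (kg·m²·s⁻³·A⁻¹) · m = kg·m³·s⁻⁴·A⁻².

kg·m³·s⁻⁴·A⁻²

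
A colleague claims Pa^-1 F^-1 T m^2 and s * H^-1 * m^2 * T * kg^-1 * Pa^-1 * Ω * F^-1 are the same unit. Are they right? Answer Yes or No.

No

Left side:
  Pa = kg·m⁻¹·s⁻².
  So Pa⁻¹ = kg⁻¹·m·s².
  F = kg⁻¹·m⁻²·s⁴·A².
  So F⁻¹ = kg·m²·s⁻⁴·A⁻².
  T = kg·s⁻²·A⁻¹.
  Combining: Pa⁻¹·F⁻¹·T·m² = (kg⁻¹·m·s²) · (kg·m²·s⁻⁴·A⁻²) · (kg·s⁻²·A⁻¹) · m² = kg·m⁵·s⁻⁴·A⁻³.
Right side:
  H = Wb/A (inductance = flux per current),
      = kg·m²·s⁻²·A⁻².
  So H⁻¹ = kg⁻¹·m⁻²·s²·A².
  T = Wb/m² (flux density = flux per area),
      = kg·s⁻²·A⁻¹.
  Pa = N/m² (pressure = force per area),
      = kg·m⁻¹·s⁻².
  So Pa⁻¹ = kg⁻¹·m·s².
  Ω = V/A (resistance = voltage per current),
      = kg·m²·s⁻³·A⁻².
  F = C/V (capacitance = charge per voltage),
      = A·s/(kg·m²·s⁻³·A⁻¹) (substituting C and V),
      = kg⁻¹·m⁻²·s⁴·A².
  So F⁻¹ = kg·m²·s⁻⁴·A⁻².
  Combining: s·H⁻¹·m²·T·kg⁻¹·Pa⁻¹·Ω·F⁻¹ = s · (kg⁻¹·m⁻²·s²·A²) · m² · (kg·s⁻²·A⁻¹) · kg⁻¹ · (kg⁻¹·m·s²) · (kg·m²·s⁻³·A⁻²) · (kg·m²·s⁻⁴·A⁻²) = m⁵·s⁻⁴·A⁻³.
Left is kg·m⁵·s⁻⁴·A⁻³; right is m⁵·s⁻⁴·A⁻³ — different.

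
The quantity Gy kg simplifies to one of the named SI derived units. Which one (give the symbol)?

J

Gy = J/kg (absorbed dose = energy per mass),
    = m²·s⁻².
Combining: Gy·kg = (m²·s⁻²) · kg = kg·m²·s⁻².
kg·m²·s⁻² is the base-SI form of the joule.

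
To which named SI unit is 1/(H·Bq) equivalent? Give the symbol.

H = Wb/A (inductance = flux per current),
    = kg·m²·s⁻²·A⁻².
So H⁻¹ = kg⁻¹·m⁻²·s²·A².
Bq = 1/s = s⁻¹ (activity is decays per second).
So Bq⁻¹ = s.
Combining: H⁻¹·Bq⁻¹ = (kg⁻¹·m⁻²·s²·A²) · s = kg⁻¹·m⁻²·s³·A².
kg⁻¹·m⁻²·s³·A² is the base-SI form of the siemens.

S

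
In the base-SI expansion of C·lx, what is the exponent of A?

1

C = A·s = s·A (charge = current × time).
lx = lm/m² (illuminance = luminous flux per area),
    = m⁻²·cd.
Combining: C·lx = (s·A) · (m⁻²·cd) = m⁻²·s·A·cd.
The exponent of A is 1.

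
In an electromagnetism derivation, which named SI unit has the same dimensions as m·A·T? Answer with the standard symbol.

T = Wb/m² (flux density = flux per area),
    = kg·s⁻²·A⁻¹.
Combining: m·A·T = m · A · (kg·s⁻²·A⁻¹) = kg·m·s⁻².
kg·m·s⁻² is the base-SI form of the newton.

N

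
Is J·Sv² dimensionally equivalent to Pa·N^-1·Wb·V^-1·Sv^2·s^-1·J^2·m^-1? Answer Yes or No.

Left side:
  J = kg·m²·s⁻².
  Sv = m²·s⁻².
  So Sv² = m⁴·s⁻⁴.
  Combining: J·Sv² = (kg·m²·s⁻²) · (m⁴·s⁻⁴) = kg·m⁶·s⁻⁶.
Right side:
  Pa = kg·m⁻¹·s⁻².
  N = kg·m·s⁻².
  So N⁻¹ = kg⁻¹·m⁻¹·s².
  Wb = kg·m²·s⁻²·A⁻¹.
  V = kg·m²·s⁻³·A⁻¹.
  So V⁻¹ = kg⁻¹·m⁻²·s³·A.
  Sv = m²·s⁻².
  So Sv² = m⁴·s⁻⁴.
  J = kg·m²·s⁻².
  So J² = kg²·m⁴·s⁻⁴.
  Combining: Pa·N⁻¹·Wb·V⁻¹·Sv²·s⁻¹·J²·m⁻¹ = (kg·m⁻¹·s⁻²) · (kg⁻¹·m⁻¹·s²) · (kg·m²·s⁻²·A⁻¹) · (kg⁻¹·m⁻²·s³·A) · (m⁴·s⁻⁴) · s⁻¹ · (kg²·m⁴·s⁻⁴) · m⁻¹ = kg²·m⁵·s⁻⁸.
Left is kg·m⁶·s⁻⁶; right is kg²·m⁵·s⁻⁸ — different.

No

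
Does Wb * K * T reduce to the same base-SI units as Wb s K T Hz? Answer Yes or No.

Left side:
  Wb = V·s (flux: a volt is a weber per second),
      = kg·m²·s⁻²·A⁻¹.
  T = Wb/m² (flux density = flux per area),
      = kg·s⁻²·A⁻¹.
  Combining: Wb·K·T = (kg·m²·s⁻²·A⁻¹) · K · (kg·s⁻²·A⁻¹) = kg²·m²·s⁻⁴·A⁻²·K.
Right side:
  Wb = V·s (flux: a volt is a weber per second),
      = kg·m²·s⁻²·A⁻¹.
  T = Wb/m² (flux density = flux per area),
      = kg·s⁻²·A⁻¹.
  Hz = 1/s = s⁻¹ (frequency is cycles per second).
  Combining: Wb·s·K·T·Hz = (kg·m²·s⁻²·A⁻¹) · s · K · (kg·s⁻²·A⁻¹) · s⁻¹ = kg²·m²·s⁻⁴·A⁻²·K.
Both reduce to kg²·m²·s⁻⁴·A⁻²·K.

Yes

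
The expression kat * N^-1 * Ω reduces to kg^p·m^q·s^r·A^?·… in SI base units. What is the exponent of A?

kat = s⁻¹·mol.
N = kg·m·s⁻².
So N⁻¹ = kg⁻¹·m⁻¹·s².
Ω = kg·m²·s⁻³·A⁻².
Combining: kat·N⁻¹·Ω = (s⁻¹·mol) · (kg⁻¹·m⁻¹·s²) · (kg·m²·s⁻³·A⁻²) = m·s⁻²·A⁻²·mol.
The exponent of A is -2.

-2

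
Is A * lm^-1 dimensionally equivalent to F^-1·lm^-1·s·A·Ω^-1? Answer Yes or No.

Left side:
  lm = cd·sr = cd (luminous flux; sr is dimensionless).
  So lm⁻¹ = cd⁻¹.
  Combining: A·lm⁻¹ = A · cd⁻¹ = A·cd⁻¹.
Right side:
  F = C/V (capacitance = charge per voltage),
      = A·s/(kg·m²·s⁻³·A⁻¹) (substituting C and V),
      = kg⁻¹·m⁻²·s⁴·A².
  So F⁻¹ = kg·m²·s⁻⁴·A⁻².
  lm = cd·sr = cd (luminous flux; sr is dimensionless).
  So lm⁻¹ = cd⁻¹.
  Ω = V/A (resistance = voltage per current),
      = kg·m²·s⁻³·A⁻².
  So Ω⁻¹ = kg⁻¹·m⁻²·s³·A².
  Combining: F⁻¹·lm⁻¹·s·A·Ω⁻¹ = (kg·m²·s⁻⁴·A⁻²) · cd⁻¹ · s · A · (kg⁻¹·m⁻²·s³·A²) = A·cd⁻¹.
Both reduce to A·cd⁻¹.

Yes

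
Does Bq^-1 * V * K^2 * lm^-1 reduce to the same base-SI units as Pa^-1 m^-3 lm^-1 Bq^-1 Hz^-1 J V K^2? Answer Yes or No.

No

Left side:
  Bq = s⁻¹.
  So Bq⁻¹ = s.
  V = kg·m²·s⁻³·A⁻¹.
  lm = cd.
  So lm⁻¹ = cd⁻¹.
  Combining: Bq⁻¹·V·K²·lm⁻¹ = s · (kg·m²·s⁻³·A⁻¹) · K² · cd⁻¹ = kg·m²·s⁻²·A⁻¹·K²·cd⁻¹.
Right side:
  Pa = N/m² (pressure = force per area),
      = kg·m⁻¹·s⁻².
  So Pa⁻¹ = kg⁻¹·m·s².
  lm = cd·sr = cd (luminous flux; sr is dimensionless).
  So lm⁻¹ = cd⁻¹.
  Bq = 1/s = s⁻¹ (activity is decays per second).
  So Bq⁻¹ = s.
  Hz = 1/s = s⁻¹ (frequency is cycles per second).
  So Hz⁻¹ = s.
  J = N·m (work = force × distance),
      = kg·m²·s⁻².
  V = W/A (potential = power per current),
      = kg·m²·s⁻³·A⁻¹.
  Combining: Pa⁻¹·m⁻³·lm⁻¹·Bq⁻¹·Hz⁻¹·J·V·K² = (kg⁻¹·m·s²) · m⁻³ · cd⁻¹ · s · s · (kg·m²·s⁻²) · (kg·m²·s⁻³·A⁻¹) · K² = kg·m²·s⁻¹·A⁻¹·K²·cd⁻¹.
Left is kg·m²·s⁻²·A⁻¹·K²·cd⁻¹; right is kg·m²·s⁻¹·A⁻¹·K²·cd⁻¹ — different.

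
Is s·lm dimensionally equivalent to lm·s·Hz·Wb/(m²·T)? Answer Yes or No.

Left side:
  lm = cd·sr = cd (luminous flux; sr is dimensionless).
  Combining: s·lm = s · cd = s·cd.
Right side:
  lm = cd.
  T = kg·s⁻²·A⁻¹.
  So T⁻¹ = kg⁻¹·s²·A.
  Hz = s⁻¹.
  Wb = kg·m²·s⁻²·A⁻¹.
  Combining: m⁻²·lm·s·T⁻¹·Hz·Wb = m⁻² · cd · s · (kg⁻¹·s²·A) · s⁻¹ · (kg·m²·s⁻²·A⁻¹) = cd.
Left is s·cd; right is cd — different.

No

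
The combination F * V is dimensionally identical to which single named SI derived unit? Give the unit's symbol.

F = C/V (capacitance = charge per voltage),
    = A·s/(kg·m²·s⁻³·A⁻¹) (substituting C and V),
    = kg⁻¹·m⁻²·s⁴·A².
V = W/A (potential = power per current),
    = kg·m²·s⁻³·A⁻¹.
Combining: F·V = (kg⁻¹·m⁻²·s⁴·A²) · (kg·m²·s⁻³·A⁻¹) = s·A.
s·A is the base-SI form of the coulomb.

C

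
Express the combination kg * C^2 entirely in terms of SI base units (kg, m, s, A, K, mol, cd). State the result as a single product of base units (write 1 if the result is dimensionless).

C = A·s = s·A (charge = current × time).
So C² = s²·A².
Combining: kg·C² = kg · (s²·A²) = kg·s²·A².

kg·s²·A²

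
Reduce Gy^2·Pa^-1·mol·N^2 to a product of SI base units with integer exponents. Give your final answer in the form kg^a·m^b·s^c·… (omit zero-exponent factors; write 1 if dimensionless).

kg·m⁷·s⁻⁶·mol

Gy = J/kg (absorbed dose = energy per mass),
    = m²·s⁻².
So Gy² = m⁴·s⁻⁴.
Pa = N/m² (pressure = force per area),
    = kg·m⁻¹·s⁻².
So Pa⁻¹ = kg⁻¹·m·s².
N = kg·m/s² = kg·m·s⁻² (force = mass × acceleration).
So N² = kg²·m²·s⁻⁴.
Combining: Gy²·Pa⁻¹·mol·N² = (m⁴·s⁻⁴) · (kg⁻¹·m·s²) · mol · (kg²·m²·s⁻⁴) = kg·m⁷·s⁻⁶·mol.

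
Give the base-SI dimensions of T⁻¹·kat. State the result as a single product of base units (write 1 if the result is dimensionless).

kg⁻¹·s·A·mol

T = kg·s⁻²·A⁻¹.
So T⁻¹ = kg⁻¹·s²·A.
kat = s⁻¹·mol.
Combining: T⁻¹·kat = (kg⁻¹·s²·A) · (s⁻¹·mol) = kg⁻¹·s·A·mol.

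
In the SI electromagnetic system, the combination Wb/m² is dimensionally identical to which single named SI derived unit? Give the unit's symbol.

Wb = V·s (flux: a volt is a weber per second),
    = kg·m²·s⁻²·A⁻¹.
Combining: m⁻²·Wb = m⁻² · (kg·m²·s⁻²·A⁻¹) = kg·s⁻²·A⁻¹.
kg·s⁻²·A⁻¹ is the base-SI form of the tesla.

T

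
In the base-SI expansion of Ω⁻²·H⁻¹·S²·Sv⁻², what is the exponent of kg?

Ω = kg·m²·s⁻³·A⁻².
So Ω⁻² = kg⁻²·m⁻⁴·s⁶·A⁴.
H = kg·m²·s⁻²·A⁻².
So H⁻¹ = kg⁻¹·m⁻²·s²·A².
S = kg⁻¹·m⁻²·s³·A².
So S² = kg⁻²·m⁻⁴·s⁶·A⁴.
Sv = m²·s⁻².
So Sv⁻² = m⁻⁴·s⁴.
Combining: Ω⁻²·H⁻¹·S²·Sv⁻² = (kg⁻²·m⁻⁴·s⁶·A⁴) · (kg⁻¹·m⁻²·s²·A²) · (kg⁻²·m⁻⁴·s⁶·A⁴) · (m⁻⁴·s⁴) = kg⁻⁵·m⁻¹⁴·s¹⁸·A¹⁰.
The exponent of kg is -5.

-5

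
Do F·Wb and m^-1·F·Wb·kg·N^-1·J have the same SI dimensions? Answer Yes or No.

Left side:
  F = C/V (capacitance = charge per voltage),
      = A·s/(kg·m²·s⁻³·A⁻¹) (substituting C and V),
      = kg⁻¹·m⁻²·s⁴·A².
  Wb = V·s (flux: a volt is a weber per second),
      = kg·m²·s⁻²·A⁻¹.
  Combining: F·Wb = (kg⁻¹·m⁻²·s⁴·A²) · (kg·m²·s⁻²·A⁻¹) = s²·A.
Right side:
  F = kg⁻¹·m⁻²·s⁴·A².
  Wb = kg·m²·s⁻²·A⁻¹.
  N = kg·m·s⁻².
  So N⁻¹ = kg⁻¹·m⁻¹·s².
  J = kg·m²·s⁻².
  Combining: m⁻¹·F·Wb·kg·N⁻¹·J = m⁻¹ · (kg⁻¹·m⁻²·s⁴·A²) · (kg·m²·s⁻²·A⁻¹) · kg · (kg⁻¹·m⁻¹·s²) · (kg·m²·s⁻²) = kg·s²·A.
Left is s²·A; right is kg·s²·A — different.

No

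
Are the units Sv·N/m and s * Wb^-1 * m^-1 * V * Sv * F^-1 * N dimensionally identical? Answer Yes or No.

No

Left side:
  Sv = J/kg (equivalent dose = energy per mass),
      = m²·s⁻².
  N = kg·m/s² = kg·m·s⁻² (force = mass × acceleration).
  Combining: Sv·N·m⁻¹ = (m²·s⁻²) · (kg·m·s⁻²) · m⁻¹ = kg·m²·s⁻⁴.
Right side:
  Wb = V·s (flux: a volt is a weber per second),
      = kg·m²·s⁻²·A⁻¹.
  So Wb⁻¹ = kg⁻¹·m⁻²·s²·A.
  V = W/A (potential = power per current),
      = kg·m²·s⁻³·A⁻¹.
  Sv = J/kg (equivalent dose = energy per mass),
      = m²·s⁻².
  F = C/V (capacitance = charge per voltage),
      = A·s/(kg·m²·s⁻³·A⁻¹) (substituting C and V),
      = kg⁻¹·m⁻²·s⁴·A².
  So F⁻¹ = kg·m²·s⁻⁴·A⁻².
  N = kg·m/s² = kg·m·s⁻² (force = mass × acceleration).
  Combining: s·Wb⁻¹·m⁻¹·V·Sv·F⁻¹·N = s · (kg⁻¹·m⁻²·s²·A) · m⁻¹ · (kg·m²·s⁻³·A⁻¹) · (m²·s⁻²) · (kg·m²·s⁻⁴·A⁻²) · (kg·m·s⁻²) = kg²·m⁴·s⁻⁸·A⁻².
Left is kg·m²·s⁻⁴; right is kg²·m⁴·s⁻⁸·A⁻² — different.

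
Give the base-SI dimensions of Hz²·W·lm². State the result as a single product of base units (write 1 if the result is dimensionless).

kg·m²·s⁻⁵·cd²

Hz = s⁻¹.
So Hz² = s⁻².
W = kg·m²·s⁻³.
lm = cd.
So lm² = cd².
Combining: Hz²·W·lm² = s⁻² · (kg·m²·s⁻³) · cd² = kg·m²·s⁻⁵·cd².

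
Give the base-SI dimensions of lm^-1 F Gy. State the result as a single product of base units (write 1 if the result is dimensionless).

lm = cd·sr = cd (luminous flux; sr is dimensionless).
So lm⁻¹ = cd⁻¹.
F = C/V (capacitance = charge per voltage),
    = A·s/(kg·m²·s⁻³·A⁻¹) (substituting C and V),
    = kg⁻¹·m⁻²·s⁴·A².
Gy = J/kg (absorbed dose = energy per mass),
    = m²·s⁻².
Combining: lm⁻¹·F·Gy = cd⁻¹ · (kg⁻¹·m⁻²·s⁴·A²) · (m²·s⁻²) = kg⁻¹·s²·A²·cd⁻¹.

kg⁻¹·s²·A²·cd⁻¹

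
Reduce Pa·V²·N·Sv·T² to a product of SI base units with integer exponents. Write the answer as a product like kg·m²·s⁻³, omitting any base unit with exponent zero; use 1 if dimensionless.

kg⁶·m⁶·s⁻¹⁶·A⁻⁴

Pa = N/m² (pressure = force per area),
    = kg·m⁻¹·s⁻².
V = W/A (potential = power per current),
    = kg·m²·s⁻³·A⁻¹.
So V² = kg²·m⁴·s⁻⁶·A⁻².
N = kg·m/s² = kg·m·s⁻² (force = mass × acceleration).
Sv = J/kg (equivalent dose = energy per mass),
    = m²·s⁻².
T = Wb/m² (flux density = flux per area),
    = kg·s⁻²·A⁻¹.
So T² = kg²·s⁻⁴·A⁻².
Combining: Pa·V²·N·Sv·T² = (kg·m⁻¹·s⁻²) · (kg²·m⁴·s⁻⁶·A⁻²) · (kg·m·s⁻²) · (m²·s⁻²) · (kg²·s⁻⁴·A⁻²) = kg⁶·m⁶·s⁻¹⁶·A⁻⁴.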